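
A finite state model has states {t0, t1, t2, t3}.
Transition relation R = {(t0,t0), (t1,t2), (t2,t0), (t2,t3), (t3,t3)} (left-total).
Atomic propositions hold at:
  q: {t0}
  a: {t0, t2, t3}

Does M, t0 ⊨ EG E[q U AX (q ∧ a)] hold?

Sat(q ∧ a) = {t0}
Sat(AX (q ∧ a)) = {s : every successor in {t0}} = {t0}
E[q U AX (q ∧ a)]: least fixpoint, start Z0 = Sat(AX (q ∧ a)) = {t0}, add states in Sat(q) with some successor in Z. Already a fixed point.
Sat(E[q U AX (q ∧ a)]) = {t0}
EG E[q U AX (q ∧ a)]: greatest fixpoint, start Z0 = {t0}, keep only states in Sat with some successor in Z. Already a fixed point.
Sat(EG E[q U AX (q ∧ a)]) = {t0}
t0 ∈ Sat(EG E[q U AX (q ∧ a)]) = {t0}, so the formula holds at t0.

Yes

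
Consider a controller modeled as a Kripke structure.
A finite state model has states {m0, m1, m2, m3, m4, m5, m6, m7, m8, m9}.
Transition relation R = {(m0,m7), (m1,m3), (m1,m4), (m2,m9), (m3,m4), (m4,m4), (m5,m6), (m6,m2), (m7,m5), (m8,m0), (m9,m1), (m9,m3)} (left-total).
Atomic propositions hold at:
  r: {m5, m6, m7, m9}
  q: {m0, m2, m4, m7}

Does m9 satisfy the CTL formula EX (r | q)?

Sat(r | q) = {m0, m2, m4, m5, m6, m7, m9}
Sat(EX (r | q)) = {s : some successor in {m0, m2, m4, m5, m6, m7, m9}} = {m0, m1, m2, m3, m4, m5, m6, m7, m8}
m9 ∉ Sat(EX (r | q)) = {m0, m1, m2, m3, m4, m5, m6, m7, m8}, so the formula does not hold at m9.

No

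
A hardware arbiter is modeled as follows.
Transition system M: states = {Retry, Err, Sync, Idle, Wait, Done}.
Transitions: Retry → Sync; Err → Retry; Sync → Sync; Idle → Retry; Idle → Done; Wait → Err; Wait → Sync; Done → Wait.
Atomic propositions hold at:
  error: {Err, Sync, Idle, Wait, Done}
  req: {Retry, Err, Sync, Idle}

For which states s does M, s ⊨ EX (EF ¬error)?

Sat(¬error) = {Retry}
EF ¬error: least fixpoint, start Z0 = {Retry}, add states with some successor in Z. Z1 = {Retry, Err, Idle}; Z2 = {Retry, Err, Idle, Wait}; Z3 = {Retry, Err, Idle, Wait, Done}; fixed.
Sat(EF ¬error) = {Retry, Err, Idle, Wait, Done}
Sat(EX (EF ¬error)) = {s : some successor in {Retry, Err, Idle, Wait, Done}} = {Err, Idle, Wait, Done}

{Err, Idle, Wait, Done}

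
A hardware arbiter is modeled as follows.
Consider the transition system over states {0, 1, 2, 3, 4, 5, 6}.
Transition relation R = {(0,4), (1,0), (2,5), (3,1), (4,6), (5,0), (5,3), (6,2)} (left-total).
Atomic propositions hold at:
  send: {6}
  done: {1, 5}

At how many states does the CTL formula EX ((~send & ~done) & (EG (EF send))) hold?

Sat(~send) = {0, 1, 2, 3, 4, 5}
Sat(~done) = {0, 2, 3, 4, 6}
Sat(~send & ~done) = {0, 2, 3, 4}
EF send: least fixpoint, start Z0 = {6}, add states with some successor in Z. Z1 = {4, 6}; Z2 = {0, 4, 6}; Z3 = {0, 1, 4, 5, 6}; Z4 = {0, 1, 2, 3, 4, 5, 6}; fixed.
Sat(EF send) = {0, 1, 2, 3, 4, 5, 6}
EG (EF send): greatest fixpoint, start Z0 = {0, 1, 2, 3, 4, 5, 6}, keep only states in Sat with some successor in Z. Already a fixed point.
Sat(EG (EF send)) = {0, 1, 2, 3, 4, 5, 6}
Sat((~send & ~done) & (EG (EF send))) = {0, 2, 3, 4}
Sat(EX ((~send & ~done) & (EG (EF send)))) = {s : some successor in {0, 2, 3, 4}} = {0, 1, 5, 6}
|Sat(EX ((~send & ~done) & (EG (EF send))))| = |{0, 1, 5, 6}| = 4.

4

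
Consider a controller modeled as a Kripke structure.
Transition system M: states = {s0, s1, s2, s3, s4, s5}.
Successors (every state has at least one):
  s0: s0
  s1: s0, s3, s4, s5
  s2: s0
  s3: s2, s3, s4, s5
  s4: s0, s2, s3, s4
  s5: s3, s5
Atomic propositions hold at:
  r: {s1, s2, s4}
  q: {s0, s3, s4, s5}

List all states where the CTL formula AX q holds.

Sat(AX q) = {s : every successor in {s0, s3, s4, s5}} = {s0, s1, s2, s5}

{s0, s1, s2, s5}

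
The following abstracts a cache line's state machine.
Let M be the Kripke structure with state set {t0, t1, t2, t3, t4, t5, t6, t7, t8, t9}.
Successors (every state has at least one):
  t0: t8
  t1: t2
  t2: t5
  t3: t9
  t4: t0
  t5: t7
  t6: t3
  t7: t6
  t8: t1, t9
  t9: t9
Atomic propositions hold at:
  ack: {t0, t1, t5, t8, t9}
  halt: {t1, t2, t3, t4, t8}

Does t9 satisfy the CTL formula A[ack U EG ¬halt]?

Yes

Sat(¬halt) = {t0, t5, t6, t7, t9}
EG ¬halt: greatest fixpoint, start Z0 = {t0, t5, t6, t7, t9}, keep only states in Sat with some successor in Z. Z1 = {t5, t7, t9}; Z2 = {t5, t9}; Z3 = {t9}; fixed.
Sat(EG ¬halt) = {t9}
A[ack U EG ¬halt]: least fixpoint, start Z0 = Sat(EG ¬halt) = {t9}, add states in Sat(ack) with every successor in Z. Already a fixed point.
Sat(A[ack U EG ¬halt]) = {t9}
t9 ∈ Sat(A[ack U EG ¬halt]) = {t9}, so the formula holds at t9.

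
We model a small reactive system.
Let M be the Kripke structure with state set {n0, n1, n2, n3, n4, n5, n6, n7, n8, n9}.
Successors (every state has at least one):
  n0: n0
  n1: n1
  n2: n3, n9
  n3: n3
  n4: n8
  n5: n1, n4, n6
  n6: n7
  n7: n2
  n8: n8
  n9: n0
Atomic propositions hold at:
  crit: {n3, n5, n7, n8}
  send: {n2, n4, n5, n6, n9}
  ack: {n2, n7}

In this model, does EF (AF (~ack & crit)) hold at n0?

Sat(~ack) = {n0, n1, n3, n4, n5, n6, n8, n9}
Sat(~ack & crit) = {n3, n5, n8}
AF (~ack & crit): least fixpoint, start Z0 = {n3, n5, n8}, add states with every successor in Z. Z1 = {n3, n4, n5, n8}; fixed.
Sat(AF (~ack & crit)) = {n3, n4, n5, n8}
EF (AF (~ack & crit)): least fixpoint, start Z0 = {n3, n4, n5, n8}, add states with some successor in Z. Z1 = {n2, n3, n4, n5, n8}; Z2 = {n2, n3, n4, n5, n7, n8}; Z3 = {n2, n3, n4, n5, n6, n7, n8}; fixed.
Sat(EF (AF (~ack & crit))) = {n2, n3, n4, n5, n6, n7, n8}
n0 ∉ Sat(EF (AF (~ack & crit))) = {n2, n3, n4, n5, n6, n7, n8}, so the formula does not hold at n0.

No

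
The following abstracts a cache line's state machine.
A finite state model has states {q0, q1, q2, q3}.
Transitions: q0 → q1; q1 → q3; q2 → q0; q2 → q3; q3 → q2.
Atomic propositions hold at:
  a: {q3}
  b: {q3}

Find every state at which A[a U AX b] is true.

{q1}

Sat(AX b) = {s : every successor in {q3}} = {q1}
A[a U AX b]: least fixpoint, start Z0 = Sat(AX b) = {q1}, add states in Sat(a) with every successor in Z. Already a fixed point.
Sat(A[a U AX b]) = {q1}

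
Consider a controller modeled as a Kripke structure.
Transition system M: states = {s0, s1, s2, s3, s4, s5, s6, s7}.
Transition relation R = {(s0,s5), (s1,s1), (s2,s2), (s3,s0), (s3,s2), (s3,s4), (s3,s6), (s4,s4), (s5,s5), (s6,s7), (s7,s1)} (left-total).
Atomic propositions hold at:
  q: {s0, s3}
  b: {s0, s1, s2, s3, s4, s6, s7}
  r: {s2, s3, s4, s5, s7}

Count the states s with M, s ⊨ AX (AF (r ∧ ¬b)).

2

Sat(¬b) = {s5}
Sat(r ∧ ¬b) = {s5}
AF (r ∧ ¬b): least fixpoint, start Z0 = {s5}, add states with every successor in Z. Z1 = {s0, s5}; fixed.
Sat(AF (r ∧ ¬b)) = {s0, s5}
Sat(AX (AF (r ∧ ¬b))) = {s : every successor in {s0, s5}} = {s0, s5}
|Sat(AX (AF (r ∧ ¬b)))| = |{s0, s5}| = 2.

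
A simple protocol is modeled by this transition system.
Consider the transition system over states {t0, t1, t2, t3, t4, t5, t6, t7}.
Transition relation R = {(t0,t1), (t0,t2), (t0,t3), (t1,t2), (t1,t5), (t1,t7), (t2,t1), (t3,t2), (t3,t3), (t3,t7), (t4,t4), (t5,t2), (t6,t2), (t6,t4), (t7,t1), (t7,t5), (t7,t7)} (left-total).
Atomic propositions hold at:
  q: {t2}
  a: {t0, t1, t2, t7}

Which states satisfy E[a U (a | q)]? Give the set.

Sat(a | q) = {t0, t1, t2, t7}
E[a U (a | q)]: least fixpoint, start Z0 = Sat((a | q)) = {t0, t1, t2, t7}, add states in Sat(a) with some successor in Z. Already a fixed point.
Sat(E[a U (a | q)]) = {t0, t1, t2, t7}

{t0, t1, t2, t7}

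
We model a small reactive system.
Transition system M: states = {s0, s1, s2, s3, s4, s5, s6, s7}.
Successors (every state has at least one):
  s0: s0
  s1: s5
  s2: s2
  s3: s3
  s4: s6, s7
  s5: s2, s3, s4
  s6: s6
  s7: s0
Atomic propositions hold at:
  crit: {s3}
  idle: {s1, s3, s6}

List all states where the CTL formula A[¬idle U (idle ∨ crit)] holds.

{s1, s3, s6}

Sat(¬idle) = {s0, s2, s4, s5, s7}
Sat(idle ∨ crit) = {s1, s3, s6}
A[¬idle U (idle ∨ crit)]: least fixpoint, start Z0 = Sat((idle ∨ crit)) = {s1, s3, s6}, add states in Sat(¬idle) with every successor in Z. Already a fixed point.
Sat(A[¬idle U (idle ∨ crit)]) = {s1, s3, s6}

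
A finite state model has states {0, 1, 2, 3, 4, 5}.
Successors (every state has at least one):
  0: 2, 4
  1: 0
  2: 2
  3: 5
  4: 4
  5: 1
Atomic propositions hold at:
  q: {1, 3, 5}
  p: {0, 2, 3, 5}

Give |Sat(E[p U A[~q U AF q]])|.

Sat(~q) = {0, 2, 4}
AF q: least fixpoint, start Z0 = {1, 3, 5}, add states with every successor in Z. Already a fixed point.
Sat(AF q) = {1, 3, 5}
A[~q U AF q]: least fixpoint, start Z0 = Sat(AF q) = {1, 3, 5}, add states in Sat(~q) with every successor in Z. Already a fixed point.
Sat(A[~q U AF q]) = {1, 3, 5}
E[p U A[~q U AF q]]: least fixpoint, start Z0 = Sat(A[~q U AF q]) = {1, 3, 5}, add states in Sat(p) with some successor in Z. Already a fixed point.
Sat(E[p U A[~q U AF q]]) = {1, 3, 5}
|Sat(E[p U A[~q U AF q]])| = |{1, 3, 5}| = 3.

3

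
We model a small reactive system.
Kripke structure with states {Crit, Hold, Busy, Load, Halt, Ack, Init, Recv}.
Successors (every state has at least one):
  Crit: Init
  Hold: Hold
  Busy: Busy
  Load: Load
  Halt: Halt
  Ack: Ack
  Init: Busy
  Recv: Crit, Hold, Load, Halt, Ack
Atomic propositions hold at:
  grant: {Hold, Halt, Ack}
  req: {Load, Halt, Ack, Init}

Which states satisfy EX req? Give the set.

{Crit, Load, Halt, Ack, Recv}

Sat(EX req) = {s : some successor in {Load, Halt, Ack, Init}} = {Crit, Load, Halt, Ack, Recv}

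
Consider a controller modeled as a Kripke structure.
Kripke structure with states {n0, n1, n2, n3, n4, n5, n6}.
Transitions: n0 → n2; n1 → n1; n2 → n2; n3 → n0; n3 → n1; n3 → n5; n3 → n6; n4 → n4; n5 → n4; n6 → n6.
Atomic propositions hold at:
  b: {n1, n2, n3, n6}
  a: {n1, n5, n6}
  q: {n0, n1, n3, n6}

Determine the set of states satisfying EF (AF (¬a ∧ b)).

Sat(¬a) = {n0, n2, n3, n4}
Sat(¬a ∧ b) = {n2, n3}
AF (¬a ∧ b): least fixpoint, start Z0 = {n2, n3}, add states with every successor in Z. Z1 = {n0, n2, n3}; fixed.
Sat(AF (¬a ∧ b)) = {n0, n2, n3}
EF (AF (¬a ∧ b)): least fixpoint, start Z0 = {n0, n2, n3}, add states with some successor in Z. Already a fixed point.
Sat(EF (AF (¬a ∧ b))) = {n0, n2, n3}

{n0, n2, n3}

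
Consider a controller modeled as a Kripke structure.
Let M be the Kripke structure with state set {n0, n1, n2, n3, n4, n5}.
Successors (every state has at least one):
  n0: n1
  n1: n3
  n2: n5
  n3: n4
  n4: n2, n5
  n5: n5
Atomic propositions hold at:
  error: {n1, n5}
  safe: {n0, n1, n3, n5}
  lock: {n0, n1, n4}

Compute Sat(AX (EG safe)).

{n2, n5}

EG safe: greatest fixpoint, start Z0 = {n0, n1, n3, n5}, keep only states in Sat with some successor in Z. Z1 = {n0, n1, n5}; Z2 = {n0, n5}; Z3 = {n5}; fixed.
Sat(EG safe) = {n5}
Sat(AX (EG safe)) = {s : every successor in {n5}} = {n2, n5}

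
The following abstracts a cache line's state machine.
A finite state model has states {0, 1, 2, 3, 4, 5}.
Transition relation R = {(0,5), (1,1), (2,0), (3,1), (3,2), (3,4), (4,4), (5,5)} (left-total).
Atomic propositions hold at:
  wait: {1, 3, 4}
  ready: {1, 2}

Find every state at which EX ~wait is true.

Sat(~wait) = {0, 2, 5}
Sat(EX ~wait) = {s : some successor in {0, 2, 5}} = {0, 2, 3, 5}

{0, 2, 3, 5}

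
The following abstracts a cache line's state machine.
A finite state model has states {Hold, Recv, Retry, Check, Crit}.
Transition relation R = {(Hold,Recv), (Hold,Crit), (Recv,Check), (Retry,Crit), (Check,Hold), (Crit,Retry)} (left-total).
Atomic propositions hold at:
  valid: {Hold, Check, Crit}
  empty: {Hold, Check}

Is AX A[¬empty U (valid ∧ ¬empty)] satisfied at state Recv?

No

Sat(¬empty) = {Recv, Retry, Crit}
Sat(valid ∧ ¬empty) = {Crit}
A[¬empty U (valid ∧ ¬empty)]: least fixpoint, start Z0 = Sat((valid ∧ ¬empty)) = {Crit}, add states in Sat(¬empty) with every successor in Z. Z1 = {Retry, Crit}; fixed.
Sat(A[¬empty U (valid ∧ ¬empty)]) = {Retry, Crit}
Sat(AX A[¬empty U (valid ∧ ¬empty)]) = {s : every successor in {Retry, Crit}} = {Retry, Crit}
Recv ∉ Sat(AX A[¬empty U (valid ∧ ¬empty)]) = {Retry, Crit}, so the formula does not hold at Recv.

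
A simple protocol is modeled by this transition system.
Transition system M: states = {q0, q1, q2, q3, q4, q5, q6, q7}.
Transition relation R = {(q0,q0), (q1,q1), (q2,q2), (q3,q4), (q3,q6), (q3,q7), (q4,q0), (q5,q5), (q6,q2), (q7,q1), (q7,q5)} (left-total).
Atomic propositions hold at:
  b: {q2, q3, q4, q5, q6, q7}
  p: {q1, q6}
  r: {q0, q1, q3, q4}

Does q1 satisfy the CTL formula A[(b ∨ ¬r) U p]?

Sat(¬r) = {q2, q5, q6, q7}
Sat(b ∨ ¬r) = {q2, q3, q4, q5, q6, q7}
A[(b ∨ ¬r) U p]: least fixpoint, start Z0 = Sat(p) = {q1, q6}, add states in Sat(b ∨ ¬r) with every successor in Z. Already a fixed point.
Sat(A[(b ∨ ¬r) U p]) = {q1, q6}
q1 ∈ Sat(A[(b ∨ ¬r) U p]) = {q1, q6}, so the formula holds at q1.

Yes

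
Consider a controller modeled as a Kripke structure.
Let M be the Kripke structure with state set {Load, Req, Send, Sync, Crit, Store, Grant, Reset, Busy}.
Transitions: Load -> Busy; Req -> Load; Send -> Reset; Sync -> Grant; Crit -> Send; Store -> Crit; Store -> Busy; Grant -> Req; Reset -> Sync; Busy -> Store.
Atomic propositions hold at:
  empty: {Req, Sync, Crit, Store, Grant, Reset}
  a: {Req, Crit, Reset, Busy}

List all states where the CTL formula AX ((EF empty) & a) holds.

EF empty: least fixpoint, start Z0 = {Req, Sync, Crit, Store, Grant, Reset}, add states with some successor in Z. Z1 = {Req, Send, Sync, Crit, Store, Grant, Reset, Busy}; Z2 = {Load, Req, Send, Sync, Crit, Store, Grant, Reset, Busy}; fixed.
Sat(EF empty) = {Load, Req, Send, Sync, Crit, Store, Grant, Reset, Busy}
Sat((EF empty) & a) = {Req, Crit, Reset, Busy}
Sat(AX ((EF empty) & a)) = {s : every successor in {Req, Crit, Reset, Busy}} = {Load, Send, Store, Grant}

{Load, Send, Store, Grant}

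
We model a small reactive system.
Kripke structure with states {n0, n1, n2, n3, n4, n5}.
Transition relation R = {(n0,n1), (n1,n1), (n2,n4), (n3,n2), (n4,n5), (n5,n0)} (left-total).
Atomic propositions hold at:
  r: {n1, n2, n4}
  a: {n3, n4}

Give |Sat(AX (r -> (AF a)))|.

AF a: least fixpoint, start Z0 = {n3, n4}, add states with every successor in Z. Z1 = {n2, n3, n4}; fixed.
Sat(AF a) = {n2, n3, n4}
Sat(r -> (AF a)) = {n0, n2, n3, n4, n5}
Sat(AX (r -> (AF a))) = {s : every successor in {n0, n2, n3, n4, n5}} = {n2, n3, n4, n5}
|Sat(AX (r -> (AF a)))| = |{n2, n3, n4, n5}| = 4.

4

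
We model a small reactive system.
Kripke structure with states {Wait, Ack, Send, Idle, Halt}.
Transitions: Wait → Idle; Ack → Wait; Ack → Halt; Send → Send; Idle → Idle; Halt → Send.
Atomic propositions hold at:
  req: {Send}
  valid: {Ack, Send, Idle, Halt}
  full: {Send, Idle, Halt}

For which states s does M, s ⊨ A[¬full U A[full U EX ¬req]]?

{Wait, Ack, Idle}

Sat(¬full) = {Wait, Ack}
Sat(¬req) = {Wait, Ack, Idle, Halt}
Sat(EX ¬req) = {s : some successor in {Wait, Ack, Idle, Halt}} = {Wait, Ack, Idle}
A[full U EX ¬req]: least fixpoint, start Z0 = Sat(EX ¬req) = {Wait, Ack, Idle}, add states in Sat(full) with every successor in Z. Already a fixed point.
Sat(A[full U EX ¬req]) = {Wait, Ack, Idle}
A[¬full U A[full U EX ¬req]]: least fixpoint, start Z0 = Sat(A[full U EX ¬req]) = {Wait, Ack, Idle}, add states in Sat(¬full) with every successor in Z. Already a fixed point.
Sat(A[¬full U A[full U EX ¬req]]) = {Wait, Ack, Idle}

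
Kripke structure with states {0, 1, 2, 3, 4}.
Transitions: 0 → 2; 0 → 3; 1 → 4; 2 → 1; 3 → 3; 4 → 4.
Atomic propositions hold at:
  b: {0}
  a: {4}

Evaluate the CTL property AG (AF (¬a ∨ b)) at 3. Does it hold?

Yes

Sat(¬a) = {0, 1, 2, 3}
Sat(¬a ∨ b) = {0, 1, 2, 3}
AF (¬a ∨ b): least fixpoint, start Z0 = {0, 1, 2, 3}, add states with every successor in Z. Already a fixed point.
Sat(AF (¬a ∨ b)) = {0, 1, 2, 3}
AG (AF (¬a ∨ b)): greatest fixpoint, start Z0 = {0, 1, 2, 3}, keep only states in Sat with every successor in Z. Z1 = {0, 2, 3}; Z2 = {0, 3}; Z3 = {3}; fixed.
Sat(AG (AF (¬a ∨ b))) = {3}
3 ∈ Sat(AG (AF (¬a ∨ b))) = {3}, so the formula holds at 3.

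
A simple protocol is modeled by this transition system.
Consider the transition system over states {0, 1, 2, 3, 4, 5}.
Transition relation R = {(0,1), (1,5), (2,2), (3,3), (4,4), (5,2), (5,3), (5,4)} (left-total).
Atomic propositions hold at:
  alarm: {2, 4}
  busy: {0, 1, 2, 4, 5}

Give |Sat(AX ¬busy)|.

Sat(¬busy) = {3}
Sat(AX ¬busy) = {s : every successor in {3}} = {3}
|Sat(AX ¬busy)| = |{3}| = 1.

1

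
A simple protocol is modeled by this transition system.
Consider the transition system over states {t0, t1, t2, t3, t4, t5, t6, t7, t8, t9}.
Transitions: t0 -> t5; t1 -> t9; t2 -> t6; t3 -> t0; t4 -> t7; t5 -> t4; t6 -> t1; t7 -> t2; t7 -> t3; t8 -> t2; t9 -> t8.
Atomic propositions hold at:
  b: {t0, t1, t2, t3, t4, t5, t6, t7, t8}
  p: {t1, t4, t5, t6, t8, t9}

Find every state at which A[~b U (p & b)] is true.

Sat(~b) = {t9}
Sat(p & b) = {t1, t4, t5, t6, t8}
A[~b U (p & b)]: least fixpoint, start Z0 = Sat((p & b)) = {t1, t4, t5, t6, t8}, add states in Sat(~b) with every successor in Z. Z1 = {t1, t4, t5, t6, t8, t9}; fixed.
Sat(A[~b U (p & b)]) = {t1, t4, t5, t6, t8, t9}

{t1, t4, t5, t6, t8, t9}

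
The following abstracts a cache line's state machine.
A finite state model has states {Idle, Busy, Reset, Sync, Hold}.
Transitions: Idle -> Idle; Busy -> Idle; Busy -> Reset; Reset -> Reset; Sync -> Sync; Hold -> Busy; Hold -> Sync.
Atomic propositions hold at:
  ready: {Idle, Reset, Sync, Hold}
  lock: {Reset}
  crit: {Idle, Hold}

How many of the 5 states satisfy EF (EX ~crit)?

Sat(~crit) = {Busy, Reset, Sync}
Sat(EX ~crit) = {s : some successor in {Busy, Reset, Sync}} = {Busy, Reset, Sync, Hold}
EF (EX ~crit): least fixpoint, start Z0 = {Busy, Reset, Sync, Hold}, add states with some successor in Z. Already a fixed point.
Sat(EF (EX ~crit)) = {Busy, Reset, Sync, Hold}
|Sat(EF (EX ~crit))| = |{Busy, Reset, Sync, Hold}| = 4.

4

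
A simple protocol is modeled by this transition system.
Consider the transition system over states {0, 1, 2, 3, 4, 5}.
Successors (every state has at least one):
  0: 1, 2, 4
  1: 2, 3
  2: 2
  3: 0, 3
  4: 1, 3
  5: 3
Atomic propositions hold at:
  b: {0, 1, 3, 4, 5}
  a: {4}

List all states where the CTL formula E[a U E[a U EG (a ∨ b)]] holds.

{0, 1, 3, 4, 5}

Sat(a ∨ b) = {0, 1, 3, 4, 5}
EG (a ∨ b): greatest fixpoint, start Z0 = {0, 1, 3, 4, 5}, keep only states in Sat with some successor in Z. Already a fixed point.
Sat(EG (a ∨ b)) = {0, 1, 3, 4, 5}
E[a U EG (a ∨ b)]: least fixpoint, start Z0 = Sat(EG (a ∨ b)) = {0, 1, 3, 4, 5}, add states in Sat(a) with some successor in Z. Already a fixed point.
Sat(E[a U EG (a ∨ b)]) = {0, 1, 3, 4, 5}
E[a U E[a U EG (a ∨ b)]]: least fixpoint, start Z0 = Sat(E[a U EG (a ∨ b)]) = {0, 1, 3, 4, 5}, add states in Sat(a) with some successor in Z. Already a fixed point.
Sat(E[a U E[a U EG (a ∨ b)]]) = {0, 1, 3, 4, 5}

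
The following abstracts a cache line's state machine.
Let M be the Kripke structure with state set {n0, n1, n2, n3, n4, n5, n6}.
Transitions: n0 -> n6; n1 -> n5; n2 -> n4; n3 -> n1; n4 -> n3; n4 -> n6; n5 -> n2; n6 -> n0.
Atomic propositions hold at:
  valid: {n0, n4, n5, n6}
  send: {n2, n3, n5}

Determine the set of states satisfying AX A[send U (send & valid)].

Sat(send & valid) = {n5}
A[send U (send & valid)]: least fixpoint, start Z0 = Sat((send & valid)) = {n5}, add states in Sat(send) with every successor in Z. Already a fixed point.
Sat(A[send U (send & valid)]) = {n5}
Sat(AX A[send U (send & valid)]) = {s : every successor in {n5}} = {n1}

{n1}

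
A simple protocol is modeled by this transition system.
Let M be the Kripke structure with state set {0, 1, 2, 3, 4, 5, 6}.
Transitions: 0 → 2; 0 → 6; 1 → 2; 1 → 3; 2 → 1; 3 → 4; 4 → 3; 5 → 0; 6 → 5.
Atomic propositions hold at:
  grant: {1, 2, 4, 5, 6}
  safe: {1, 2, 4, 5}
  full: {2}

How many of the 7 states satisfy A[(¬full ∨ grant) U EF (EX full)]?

5

Sat(¬full) = {0, 1, 3, 4, 5, 6}
Sat(¬full ∨ grant) = {0, 1, 2, 3, 4, 5, 6}
Sat(EX full) = {s : some successor in {2}} = {0, 1}
EF (EX full): least fixpoint, start Z0 = {0, 1}, add states with some successor in Z. Z1 = {0, 1, 2, 5}; Z2 = {0, 1, 2, 5, 6}; fixed.
Sat(EF (EX full)) = {0, 1, 2, 5, 6}
A[(¬full ∨ grant) U EF (EX full)]: least fixpoint, start Z0 = Sat(EF (EX full)) = {0, 1, 2, 5, 6}, add states in Sat(¬full ∨ grant) with every successor in Z. Already a fixed point.
Sat(A[(¬full ∨ grant) U EF (EX full)]) = {0, 1, 2, 5, 6}
|Sat(A[(¬full ∨ grant) U EF (EX full)])| = |{0, 1, 2, 5, 6}| = 5.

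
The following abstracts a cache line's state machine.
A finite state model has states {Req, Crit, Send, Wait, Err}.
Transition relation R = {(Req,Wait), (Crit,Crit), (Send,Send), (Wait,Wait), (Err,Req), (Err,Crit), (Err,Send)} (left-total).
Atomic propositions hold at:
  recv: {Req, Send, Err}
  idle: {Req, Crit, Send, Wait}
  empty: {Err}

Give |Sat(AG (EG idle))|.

EG idle: greatest fixpoint, start Z0 = {Req, Crit, Send, Wait}, keep only states in Sat with some successor in Z. Already a fixed point.
Sat(EG idle) = {Req, Crit, Send, Wait}
AG (EG idle): greatest fixpoint, start Z0 = {Req, Crit, Send, Wait}, keep only states in Sat with every successor in Z. Already a fixed point.
Sat(AG (EG idle)) = {Req, Crit, Send, Wait}
|Sat(AG (EG idle))| = |{Req, Crit, Send, Wait}| = 4.

4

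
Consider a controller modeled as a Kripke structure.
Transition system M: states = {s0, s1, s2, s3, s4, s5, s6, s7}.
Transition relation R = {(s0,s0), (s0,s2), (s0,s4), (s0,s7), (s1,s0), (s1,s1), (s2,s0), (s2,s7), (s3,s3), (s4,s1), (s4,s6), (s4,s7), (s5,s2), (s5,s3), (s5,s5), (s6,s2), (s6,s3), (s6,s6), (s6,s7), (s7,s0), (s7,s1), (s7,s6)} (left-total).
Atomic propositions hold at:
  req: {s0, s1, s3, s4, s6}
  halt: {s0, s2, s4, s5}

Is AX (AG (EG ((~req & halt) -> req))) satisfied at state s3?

Yes

Sat(~req) = {s2, s5, s7}
Sat(~req & halt) = {s2, s5}
Sat((~req & halt) -> req) = {s0, s1, s3, s4, s6, s7}
EG ((~req & halt) -> req): greatest fixpoint, start Z0 = {s0, s1, s3, s4, s6, s7}, keep only states in Sat with some successor in Z. Already a fixed point.
Sat(EG ((~req & halt) -> req)) = {s0, s1, s3, s4, s6, s7}
AG (EG ((~req & halt) -> req)): greatest fixpoint, start Z0 = {s0, s1, s3, s4, s6, s7}, keep only states in Sat with every successor in Z. Z1 = {s1, s3, s4, s7}; Z2 = {s3}; fixed.
Sat(AG (EG ((~req & halt) -> req))) = {s3}
Sat(AX (AG (EG ((~req & halt) -> req)))) = {s : every successor in {s3}} = {s3}
s3 ∈ Sat(AX (AG (EG ((~req & halt) -> req)))) = {s3}, so the formula holds at s3.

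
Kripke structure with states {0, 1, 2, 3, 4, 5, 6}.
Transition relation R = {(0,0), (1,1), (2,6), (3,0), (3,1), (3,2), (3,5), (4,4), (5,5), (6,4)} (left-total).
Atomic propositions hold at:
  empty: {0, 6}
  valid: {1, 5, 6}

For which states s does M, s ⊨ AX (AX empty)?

Sat(AX empty) = {s : every successor in {0, 6}} = {0, 2}
Sat(AX (AX empty)) = {s : every successor in {0, 2}} = {0}

{0}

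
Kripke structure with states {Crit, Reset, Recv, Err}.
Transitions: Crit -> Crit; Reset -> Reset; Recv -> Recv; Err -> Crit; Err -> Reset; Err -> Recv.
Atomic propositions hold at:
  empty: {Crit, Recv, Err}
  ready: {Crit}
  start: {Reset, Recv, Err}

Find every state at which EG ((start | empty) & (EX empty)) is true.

{Crit, Recv, Err}

Sat(start | empty) = {Crit, Reset, Recv, Err}
Sat(EX empty) = {s : some successor in {Crit, Recv, Err}} = {Crit, Recv, Err}
Sat((start | empty) & (EX empty)) = {Crit, Recv, Err}
EG ((start | empty) & (EX empty)): greatest fixpoint, start Z0 = {Crit, Recv, Err}, keep only states in Sat with some successor in Z. Already a fixed point.
Sat(EG ((start | empty) & (EX empty))) = {Crit, Recv, Err}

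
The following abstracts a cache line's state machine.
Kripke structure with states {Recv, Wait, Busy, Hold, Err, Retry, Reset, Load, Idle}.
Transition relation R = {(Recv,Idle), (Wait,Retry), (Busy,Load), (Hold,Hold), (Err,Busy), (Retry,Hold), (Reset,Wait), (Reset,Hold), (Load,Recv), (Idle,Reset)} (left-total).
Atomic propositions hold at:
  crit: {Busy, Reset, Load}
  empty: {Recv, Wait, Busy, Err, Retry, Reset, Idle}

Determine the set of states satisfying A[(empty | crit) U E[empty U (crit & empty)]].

Sat(empty | crit) = {Recv, Wait, Busy, Err, Retry, Reset, Load, Idle}
Sat(crit & empty) = {Busy, Reset}
E[empty U (crit & empty)]: least fixpoint, start Z0 = Sat((crit & empty)) = {Busy, Reset}, add states in Sat(empty) with some successor in Z. Z1 = {Busy, Err, Reset, Idle}; Z2 = {Recv, Busy, Err, Reset, Idle}; fixed.
Sat(E[empty U (crit & empty)]) = {Recv, Busy, Err, Reset, Idle}
A[(empty | crit) U E[empty U (crit & empty)]]: least fixpoint, start Z0 = Sat(E[empty U (crit & empty)]) = {Recv, Busy, Err, Reset, Idle}, add states in Sat(empty | crit) with every successor in Z. Z1 = {Recv, Busy, Err, Reset, Load, Idle}; fixed.
Sat(A[(empty | crit) U E[empty U (crit & empty)]]) = {Recv, Busy, Err, Reset, Load, Idle}

{Recv, Busy, Err, Reset, Load, Idle}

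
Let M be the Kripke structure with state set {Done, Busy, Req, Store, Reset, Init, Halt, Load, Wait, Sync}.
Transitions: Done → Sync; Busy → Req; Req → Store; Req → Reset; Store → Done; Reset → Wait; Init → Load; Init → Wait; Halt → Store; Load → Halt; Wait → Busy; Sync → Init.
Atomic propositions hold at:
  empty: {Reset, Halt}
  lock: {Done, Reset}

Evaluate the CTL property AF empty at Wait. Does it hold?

No

AF empty: least fixpoint, start Z0 = {Reset, Halt}, add states with every successor in Z. Z1 = {Reset, Halt, Load}; fixed.
Sat(AF empty) = {Reset, Halt, Load}
Wait ∉ Sat(AF empty) = {Reset, Halt, Load}, so the formula does not hold at Wait.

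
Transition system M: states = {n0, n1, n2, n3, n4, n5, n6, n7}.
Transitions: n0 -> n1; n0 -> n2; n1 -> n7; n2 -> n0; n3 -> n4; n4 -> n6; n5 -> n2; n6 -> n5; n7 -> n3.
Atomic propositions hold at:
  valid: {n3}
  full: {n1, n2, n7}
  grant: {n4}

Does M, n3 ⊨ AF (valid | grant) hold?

Yes

Sat(valid | grant) = {n3, n4}
AF (valid | grant): least fixpoint, start Z0 = {n3, n4}, add states with every successor in Z. Z1 = {n3, n4, n7}; Z2 = {n1, n3, n4, n7}; fixed.
Sat(AF (valid | grant)) = {n1, n3, n4, n7}
n3 ∈ Sat(AF (valid | grant)) = {n1, n3, n4, n7}, so the formula holds at n3.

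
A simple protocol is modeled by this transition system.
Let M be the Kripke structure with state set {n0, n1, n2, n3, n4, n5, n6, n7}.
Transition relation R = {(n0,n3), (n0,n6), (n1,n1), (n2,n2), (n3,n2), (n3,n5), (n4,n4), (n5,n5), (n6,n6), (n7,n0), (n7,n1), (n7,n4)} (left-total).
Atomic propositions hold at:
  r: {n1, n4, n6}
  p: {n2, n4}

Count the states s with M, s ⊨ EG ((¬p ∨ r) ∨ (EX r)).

7

Sat(¬p) = {n0, n1, n3, n5, n6, n7}
Sat(¬p ∨ r) = {n0, n1, n3, n4, n5, n6, n7}
Sat(EX r) = {s : some successor in {n1, n4, n6}} = {n0, n1, n4, n6, n7}
Sat((¬p ∨ r) ∨ (EX r)) = {n0, n1, n3, n4, n5, n6, n7}
EG ((¬p ∨ r) ∨ (EX r)): greatest fixpoint, start Z0 = {n0, n1, n3, n4, n5, n6, n7}, keep only states in Sat with some successor in Z. Already a fixed point.
Sat(EG ((¬p ∨ r) ∨ (EX r))) = {n0, n1, n3, n4, n5, n6, n7}
|Sat(EG ((¬p ∨ r) ∨ (EX r)))| = |{n0, n1, n3, n4, n5, n6, n7}| = 7.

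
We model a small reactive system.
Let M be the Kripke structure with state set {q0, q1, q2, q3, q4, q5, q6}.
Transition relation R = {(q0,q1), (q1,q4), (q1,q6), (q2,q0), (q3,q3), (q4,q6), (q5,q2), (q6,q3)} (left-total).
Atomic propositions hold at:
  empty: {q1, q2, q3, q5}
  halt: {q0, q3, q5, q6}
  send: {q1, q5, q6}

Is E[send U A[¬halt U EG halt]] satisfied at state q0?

No

Sat(¬halt) = {q1, q2, q4}
EG halt: greatest fixpoint, start Z0 = {q0, q3, q5, q6}, keep only states in Sat with some successor in Z. Z1 = {q3, q6}; fixed.
Sat(EG halt) = {q3, q6}
A[¬halt U EG halt]: least fixpoint, start Z0 = Sat(EG halt) = {q3, q6}, add states in Sat(¬halt) with every successor in Z. Z1 = {q3, q4, q6}; Z2 = {q1, q3, q4, q6}; fixed.
Sat(A[¬halt U EG halt]) = {q1, q3, q4, q6}
E[send U A[¬halt U EG halt]]: least fixpoint, start Z0 = Sat(A[¬halt U EG halt]) = {q1, q3, q4, q6}, add states in Sat(send) with some successor in Z. Already a fixed point.
Sat(E[send U A[¬halt U EG halt]]) = {q1, q3, q4, q6}
q0 ∉ Sat(E[send U A[¬halt U EG halt]]) = {q1, q3, q4, q6}, so the formula does not hold at q0.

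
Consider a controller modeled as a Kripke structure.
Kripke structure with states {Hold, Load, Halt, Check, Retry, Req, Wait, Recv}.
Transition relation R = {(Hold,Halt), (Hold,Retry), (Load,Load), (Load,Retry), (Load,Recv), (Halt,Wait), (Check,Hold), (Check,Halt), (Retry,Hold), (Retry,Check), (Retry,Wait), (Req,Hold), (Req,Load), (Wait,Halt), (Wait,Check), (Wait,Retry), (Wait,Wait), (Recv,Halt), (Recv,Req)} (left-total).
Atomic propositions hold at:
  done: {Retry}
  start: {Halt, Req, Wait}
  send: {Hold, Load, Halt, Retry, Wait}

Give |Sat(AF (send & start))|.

Sat(send & start) = {Halt, Wait}
AF (send & start): least fixpoint, start Z0 = {Halt, Wait}, add states with every successor in Z. Already a fixed point.
Sat(AF (send & start)) = {Halt, Wait}
|Sat(AF (send & start))| = |{Halt, Wait}| = 2.

2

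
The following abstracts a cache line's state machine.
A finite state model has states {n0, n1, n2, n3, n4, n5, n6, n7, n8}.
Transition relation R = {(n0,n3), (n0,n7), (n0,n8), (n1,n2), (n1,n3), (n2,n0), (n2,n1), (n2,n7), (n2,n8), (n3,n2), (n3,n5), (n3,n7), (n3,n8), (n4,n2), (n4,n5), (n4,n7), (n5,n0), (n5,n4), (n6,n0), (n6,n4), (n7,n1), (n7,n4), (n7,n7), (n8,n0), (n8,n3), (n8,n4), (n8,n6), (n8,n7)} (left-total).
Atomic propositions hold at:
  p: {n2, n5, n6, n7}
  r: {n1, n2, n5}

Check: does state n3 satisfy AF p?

No

AF p: least fixpoint, start Z0 = {n2, n5, n6, n7}, add states with every successor in Z. Z1 = {n2, n4, n5, n6, n7}; fixed.
Sat(AF p) = {n2, n4, n5, n6, n7}
n3 ∉ Sat(AF p) = {n2, n4, n5, n6, n7}, so the formula does not hold at n3.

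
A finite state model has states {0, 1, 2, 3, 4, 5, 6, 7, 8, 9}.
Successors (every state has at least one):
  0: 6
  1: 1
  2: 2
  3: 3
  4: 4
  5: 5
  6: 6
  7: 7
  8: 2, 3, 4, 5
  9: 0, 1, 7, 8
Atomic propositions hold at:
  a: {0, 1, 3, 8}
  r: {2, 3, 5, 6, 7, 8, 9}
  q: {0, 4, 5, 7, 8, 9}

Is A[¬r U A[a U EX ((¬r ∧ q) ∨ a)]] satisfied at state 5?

No

Sat(¬r) = {0, 1, 4}
Sat(¬r ∧ q) = {0, 4}
Sat((¬r ∧ q) ∨ a) = {0, 1, 3, 4, 8}
Sat(EX ((¬r ∧ q) ∨ a)) = {s : some successor in {0, 1, 3, 4, 8}} = {1, 3, 4, 8, 9}
A[a U EX ((¬r ∧ q) ∨ a)]: least fixpoint, start Z0 = Sat(EX ((¬r ∧ q) ∨ a)) = {1, 3, 4, 8, 9}, add states in Sat(a) with every successor in Z. Already a fixed point.
Sat(A[a U EX ((¬r ∧ q) ∨ a)]) = {1, 3, 4, 8, 9}
A[¬r U A[a U EX ((¬r ∧ q) ∨ a)]]: least fixpoint, start Z0 = Sat(A[a U EX ((¬r ∧ q) ∨ a)]) = {1, 3, 4, 8, 9}, add states in Sat(¬r) with every successor in Z. Already a fixed point.
Sat(A[¬r U A[a U EX ((¬r ∧ q) ∨ a)]]) = {1, 3, 4, 8, 9}
5 ∉ Sat(A[¬r U A[a U EX ((¬r ∧ q) ∨ a)]]) = {1, 3, 4, 8, 9}, so the formula does not hold at 5.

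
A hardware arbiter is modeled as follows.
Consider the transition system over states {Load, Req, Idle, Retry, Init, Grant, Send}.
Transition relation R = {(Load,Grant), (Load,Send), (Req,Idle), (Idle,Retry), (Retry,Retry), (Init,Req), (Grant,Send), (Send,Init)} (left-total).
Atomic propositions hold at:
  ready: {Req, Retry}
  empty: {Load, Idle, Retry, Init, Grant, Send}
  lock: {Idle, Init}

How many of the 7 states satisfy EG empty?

2

EG empty: greatest fixpoint, start Z0 = {Load, Idle, Retry, Init, Grant, Send}, keep only states in Sat with some successor in Z. Z1 = {Load, Idle, Retry, Grant, Send}; Z2 = {Load, Idle, Retry, Grant}; Z3 = {Load, Idle, Retry}; Z4 = {Idle, Retry}; fixed.
Sat(EG empty) = {Idle, Retry}
|Sat(EG empty)| = |{Idle, Retry}| = 2.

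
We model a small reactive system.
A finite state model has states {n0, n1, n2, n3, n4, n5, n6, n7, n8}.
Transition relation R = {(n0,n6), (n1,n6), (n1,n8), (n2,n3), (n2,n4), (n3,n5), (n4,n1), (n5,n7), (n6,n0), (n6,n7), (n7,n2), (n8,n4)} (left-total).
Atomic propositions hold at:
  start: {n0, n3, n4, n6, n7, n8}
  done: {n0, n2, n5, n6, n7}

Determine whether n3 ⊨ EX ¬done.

Sat(¬done) = {n1, n3, n4, n8}
Sat(EX ¬done) = {s : some successor in {n1, n3, n4, n8}} = {n1, n2, n4, n8}
n3 ∉ Sat(EX ¬done) = {n1, n2, n4, n8}, so the formula does not hold at n3.

No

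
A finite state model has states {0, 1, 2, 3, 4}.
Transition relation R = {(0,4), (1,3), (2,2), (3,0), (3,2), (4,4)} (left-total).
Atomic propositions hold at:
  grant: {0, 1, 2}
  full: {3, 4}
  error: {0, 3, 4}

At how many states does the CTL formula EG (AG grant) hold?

1

AG grant: greatest fixpoint, start Z0 = {0, 1, 2}, keep only states in Sat with every successor in Z. Z1 = {2}; fixed.
Sat(AG grant) = {2}
EG (AG grant): greatest fixpoint, start Z0 = {2}, keep only states in Sat with some successor in Z. Already a fixed point.
Sat(EG (AG grant)) = {2}
|Sat(EG (AG grant))| = |{2}| = 1.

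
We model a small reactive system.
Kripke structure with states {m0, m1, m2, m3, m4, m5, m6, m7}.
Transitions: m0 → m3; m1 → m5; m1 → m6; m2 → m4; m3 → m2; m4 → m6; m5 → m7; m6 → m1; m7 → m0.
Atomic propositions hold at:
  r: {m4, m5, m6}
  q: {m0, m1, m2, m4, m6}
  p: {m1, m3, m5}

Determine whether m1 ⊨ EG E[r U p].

E[r U p]: least fixpoint, start Z0 = Sat(p) = {m1, m3, m5}, add states in Sat(r) with some successor in Z. Z1 = {m1, m3, m5, m6}; Z2 = {m1, m3, m4, m5, m6}; fixed.
Sat(E[r U p]) = {m1, m3, m4, m5, m6}
EG E[r U p]: greatest fixpoint, start Z0 = {m1, m3, m4, m5, m6}, keep only states in Sat with some successor in Z. Z1 = {m1, m4, m6}; fixed.
Sat(EG E[r U p]) = {m1, m4, m6}
m1 ∈ Sat(EG E[r U p]) = {m1, m4, m6}, so the formula holds at m1.

Yes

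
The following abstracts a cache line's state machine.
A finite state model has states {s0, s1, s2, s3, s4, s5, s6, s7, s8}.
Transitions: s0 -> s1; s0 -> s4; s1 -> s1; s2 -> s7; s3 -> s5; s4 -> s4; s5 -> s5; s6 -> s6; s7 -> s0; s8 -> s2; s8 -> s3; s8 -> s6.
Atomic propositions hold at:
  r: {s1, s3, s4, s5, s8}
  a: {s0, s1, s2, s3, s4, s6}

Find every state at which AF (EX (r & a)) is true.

{s0, s1, s2, s4, s7, s8}

Sat(r & a) = {s1, s3, s4}
Sat(EX (r & a)) = {s : some successor in {s1, s3, s4}} = {s0, s1, s4, s8}
AF (EX (r & a)): least fixpoint, start Z0 = {s0, s1, s4, s8}, add states with every successor in Z. Z1 = {s0, s1, s4, s7, s8}; Z2 = {s0, s1, s2, s4, s7, s8}; fixed.
Sat(AF (EX (r & a))) = {s0, s1, s2, s4, s7, s8}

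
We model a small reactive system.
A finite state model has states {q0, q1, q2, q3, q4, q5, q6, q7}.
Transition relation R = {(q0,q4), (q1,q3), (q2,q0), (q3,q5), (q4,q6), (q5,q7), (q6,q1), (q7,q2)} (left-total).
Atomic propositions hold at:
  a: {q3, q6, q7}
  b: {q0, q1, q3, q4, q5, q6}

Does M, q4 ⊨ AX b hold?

Yes

Sat(AX b) = {s : every successor in {q0, q1, q3, q4, q5, q6}} = {q0, q1, q2, q3, q4, q6}
q4 ∈ Sat(AX b) = {q0, q1, q2, q3, q4, q6}, so the formula holds at q4.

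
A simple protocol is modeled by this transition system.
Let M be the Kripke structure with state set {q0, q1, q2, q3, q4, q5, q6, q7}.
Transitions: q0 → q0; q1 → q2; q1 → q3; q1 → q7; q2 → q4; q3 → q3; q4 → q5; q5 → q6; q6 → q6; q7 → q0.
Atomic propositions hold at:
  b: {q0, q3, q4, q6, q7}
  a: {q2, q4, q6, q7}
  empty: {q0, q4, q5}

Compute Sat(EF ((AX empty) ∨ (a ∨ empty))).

{q0, q1, q2, q4, q5, q6, q7}

Sat(AX empty) = {s : every successor in {q0, q4, q5}} = {q0, q2, q4, q7}
Sat(a ∨ empty) = {q0, q2, q4, q5, q6, q7}
Sat((AX empty) ∨ (a ∨ empty)) = {q0, q2, q4, q5, q6, q7}
EF ((AX empty) ∨ (a ∨ empty)): least fixpoint, start Z0 = {q0, q2, q4, q5, q6, q7}, add states with some successor in Z. Z1 = {q0, q1, q2, q4, q5, q6, q7}; fixed.
Sat(EF ((AX empty) ∨ (a ∨ empty))) = {q0, q1, q2, q4, q5, q6, q7}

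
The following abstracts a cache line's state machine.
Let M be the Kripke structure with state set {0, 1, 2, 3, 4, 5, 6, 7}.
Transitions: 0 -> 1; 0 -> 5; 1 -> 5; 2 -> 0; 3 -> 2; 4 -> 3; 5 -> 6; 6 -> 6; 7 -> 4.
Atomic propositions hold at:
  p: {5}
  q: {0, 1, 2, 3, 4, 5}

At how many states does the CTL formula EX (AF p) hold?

AF p: least fixpoint, start Z0 = {5}, add states with every successor in Z. Z1 = {1, 5}; Z2 = {0, 1, 5}; Z3 = {0, 1, 2, 5}; Z4 = {0, 1, 2, 3, 5}; Z5 = {0, 1, 2, 3, 4, 5}; Z6 = {0, 1, 2, 3, 4, 5, 7}; fixed.
Sat(AF p) = {0, 1, 2, 3, 4, 5, 7}
Sat(EX (AF p)) = {s : some successor in {0, 1, 2, 3, 4, 5, 7}} = {0, 1, 2, 3, 4, 7}
|Sat(EX (AF p))| = |{0, 1, 2, 3, 4, 7}| = 6.

6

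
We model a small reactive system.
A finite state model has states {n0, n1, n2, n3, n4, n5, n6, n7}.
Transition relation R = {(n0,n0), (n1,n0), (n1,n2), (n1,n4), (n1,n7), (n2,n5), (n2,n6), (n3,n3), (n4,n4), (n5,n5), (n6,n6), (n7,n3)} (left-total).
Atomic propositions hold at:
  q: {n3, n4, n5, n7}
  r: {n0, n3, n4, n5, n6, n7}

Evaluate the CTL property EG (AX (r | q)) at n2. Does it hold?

Yes

Sat(r | q) = {n0, n3, n4, n5, n6, n7}
Sat(AX (r | q)) = {s : every successor in {n0, n3, n4, n5, n6, n7}} = {n0, n2, n3, n4, n5, n6, n7}
EG (AX (r | q)): greatest fixpoint, start Z0 = {n0, n2, n3, n4, n5, n6, n7}, keep only states in Sat with some successor in Z. Already a fixed point.
Sat(EG (AX (r | q))) = {n0, n2, n3, n4, n5, n6, n7}
n2 ∈ Sat(EG (AX (r | q))) = {n0, n2, n3, n4, n5, n6, n7}, so the formula holds at n2.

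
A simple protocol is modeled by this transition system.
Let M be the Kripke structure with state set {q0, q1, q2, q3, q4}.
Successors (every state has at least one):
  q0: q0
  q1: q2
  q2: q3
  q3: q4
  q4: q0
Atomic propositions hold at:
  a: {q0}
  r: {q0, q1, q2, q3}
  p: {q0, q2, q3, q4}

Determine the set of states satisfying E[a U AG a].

AG a: greatest fixpoint, start Z0 = {q0}, keep only states in Sat with every successor in Z. Already a fixed point.
Sat(AG a) = {q0}
E[a U AG a]: least fixpoint, start Z0 = Sat(AG a) = {q0}, add states in Sat(a) with some successor in Z. Already a fixed point.
Sat(E[a U AG a]) = {q0}

{q0}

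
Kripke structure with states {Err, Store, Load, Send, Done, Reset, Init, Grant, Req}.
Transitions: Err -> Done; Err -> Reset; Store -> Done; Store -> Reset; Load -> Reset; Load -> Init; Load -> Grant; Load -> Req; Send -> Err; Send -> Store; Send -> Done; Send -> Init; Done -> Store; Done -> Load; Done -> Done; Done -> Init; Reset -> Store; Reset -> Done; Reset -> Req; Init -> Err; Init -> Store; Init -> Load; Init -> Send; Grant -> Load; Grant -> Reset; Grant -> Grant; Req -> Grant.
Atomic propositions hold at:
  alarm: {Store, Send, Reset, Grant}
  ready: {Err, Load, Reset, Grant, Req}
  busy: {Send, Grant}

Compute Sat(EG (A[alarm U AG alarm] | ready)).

{Err, Load, Reset, Grant, Req}

AG alarm: greatest fixpoint, start Z0 = {Store, Send, Reset, Grant}, keep only states in Sat with every successor in Z. Z1 = ∅; fixed.
Sat(AG alarm) = ∅
A[alarm U AG alarm]: least fixpoint, start Z0 = Sat(AG alarm) = ∅, add states in Sat(alarm) with every successor in Z. Already a fixed point.
Sat(A[alarm U AG alarm]) = ∅
Sat(A[alarm U AG alarm] | ready) = {Err, Load, Reset, Grant, Req}
EG (A[alarm U AG alarm] | ready): greatest fixpoint, start Z0 = {Err, Load, Reset, Grant, Req}, keep only states in Sat with some successor in Z. Already a fixed point.
Sat(EG (A[alarm U AG alarm] | ready)) = {Err, Load, Reset, Grant, Req}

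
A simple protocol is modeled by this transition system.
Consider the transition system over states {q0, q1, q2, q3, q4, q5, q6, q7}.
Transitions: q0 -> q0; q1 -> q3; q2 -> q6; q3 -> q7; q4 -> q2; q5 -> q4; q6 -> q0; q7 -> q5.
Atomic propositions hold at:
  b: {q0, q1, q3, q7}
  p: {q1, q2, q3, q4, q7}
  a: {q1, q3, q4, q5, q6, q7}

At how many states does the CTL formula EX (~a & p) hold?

Sat(~a) = {q0, q2}
Sat(~a & p) = {q2}
Sat(EX (~a & p)) = {s : some successor in {q2}} = {q4}
|Sat(EX (~a & p))| = |{q4}| = 1.

1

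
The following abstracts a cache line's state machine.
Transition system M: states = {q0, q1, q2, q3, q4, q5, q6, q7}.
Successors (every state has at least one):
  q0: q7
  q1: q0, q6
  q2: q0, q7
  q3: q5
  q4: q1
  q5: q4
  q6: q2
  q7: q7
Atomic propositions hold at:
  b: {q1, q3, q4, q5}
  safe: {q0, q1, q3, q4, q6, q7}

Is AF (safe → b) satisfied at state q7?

No

Sat(safe → b) = {q1, q2, q3, q4, q5}
AF (safe → b): least fixpoint, start Z0 = {q1, q2, q3, q4, q5}, add states with every successor in Z. Z1 = {q1, q2, q3, q4, q5, q6}; fixed.
Sat(AF (safe → b)) = {q1, q2, q3, q4, q5, q6}
q7 ∉ Sat(AF (safe → b)) = {q1, q2, q3, q4, q5, q6}, so the formula does not hold at q7.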